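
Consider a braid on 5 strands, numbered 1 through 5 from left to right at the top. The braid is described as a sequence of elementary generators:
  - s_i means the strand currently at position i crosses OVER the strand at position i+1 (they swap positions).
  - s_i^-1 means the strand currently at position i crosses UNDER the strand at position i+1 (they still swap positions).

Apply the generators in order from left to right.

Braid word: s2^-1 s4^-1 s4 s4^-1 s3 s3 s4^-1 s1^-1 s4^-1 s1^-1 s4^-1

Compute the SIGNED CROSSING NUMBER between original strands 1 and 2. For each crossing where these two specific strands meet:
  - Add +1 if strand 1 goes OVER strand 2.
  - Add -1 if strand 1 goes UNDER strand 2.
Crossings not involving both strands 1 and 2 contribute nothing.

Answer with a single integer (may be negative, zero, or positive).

Gen 1: crossing 2x3. Both 1&2? no. Sum: 0
Gen 2: crossing 4x5. Both 1&2? no. Sum: 0
Gen 3: crossing 5x4. Both 1&2? no. Sum: 0
Gen 4: crossing 4x5. Both 1&2? no. Sum: 0
Gen 5: crossing 2x5. Both 1&2? no. Sum: 0
Gen 6: crossing 5x2. Both 1&2? no. Sum: 0
Gen 7: crossing 5x4. Both 1&2? no. Sum: 0
Gen 8: crossing 1x3. Both 1&2? no. Sum: 0
Gen 9: crossing 4x5. Both 1&2? no. Sum: 0
Gen 10: crossing 3x1. Both 1&2? no. Sum: 0
Gen 11: crossing 5x4. Both 1&2? no. Sum: 0

Answer: 0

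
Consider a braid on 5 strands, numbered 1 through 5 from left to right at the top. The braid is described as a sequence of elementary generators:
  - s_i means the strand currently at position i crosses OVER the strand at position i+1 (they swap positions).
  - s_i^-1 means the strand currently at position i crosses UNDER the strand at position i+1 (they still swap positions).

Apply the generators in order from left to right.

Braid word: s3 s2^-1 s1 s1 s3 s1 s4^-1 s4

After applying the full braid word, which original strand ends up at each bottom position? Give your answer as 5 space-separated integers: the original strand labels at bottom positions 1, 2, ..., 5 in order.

Gen 1 (s3): strand 3 crosses over strand 4. Perm now: [1 2 4 3 5]
Gen 2 (s2^-1): strand 2 crosses under strand 4. Perm now: [1 4 2 3 5]
Gen 3 (s1): strand 1 crosses over strand 4. Perm now: [4 1 2 3 5]
Gen 4 (s1): strand 4 crosses over strand 1. Perm now: [1 4 2 3 5]
Gen 5 (s3): strand 2 crosses over strand 3. Perm now: [1 4 3 2 5]
Gen 6 (s1): strand 1 crosses over strand 4. Perm now: [4 1 3 2 5]
Gen 7 (s4^-1): strand 2 crosses under strand 5. Perm now: [4 1 3 5 2]
Gen 8 (s4): strand 5 crosses over strand 2. Perm now: [4 1 3 2 5]

Answer: 4 1 3 2 5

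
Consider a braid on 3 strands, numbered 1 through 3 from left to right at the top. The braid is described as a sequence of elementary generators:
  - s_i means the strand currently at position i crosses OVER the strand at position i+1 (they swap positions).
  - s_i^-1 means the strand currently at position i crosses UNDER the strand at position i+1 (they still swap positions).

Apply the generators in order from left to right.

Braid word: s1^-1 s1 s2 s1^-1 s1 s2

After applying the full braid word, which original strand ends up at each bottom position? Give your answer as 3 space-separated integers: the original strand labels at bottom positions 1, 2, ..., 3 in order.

Answer: 1 2 3

Derivation:
Gen 1 (s1^-1): strand 1 crosses under strand 2. Perm now: [2 1 3]
Gen 2 (s1): strand 2 crosses over strand 1. Perm now: [1 2 3]
Gen 3 (s2): strand 2 crosses over strand 3. Perm now: [1 3 2]
Gen 4 (s1^-1): strand 1 crosses under strand 3. Perm now: [3 1 2]
Gen 5 (s1): strand 3 crosses over strand 1. Perm now: [1 3 2]
Gen 6 (s2): strand 3 crosses over strand 2. Perm now: [1 2 3]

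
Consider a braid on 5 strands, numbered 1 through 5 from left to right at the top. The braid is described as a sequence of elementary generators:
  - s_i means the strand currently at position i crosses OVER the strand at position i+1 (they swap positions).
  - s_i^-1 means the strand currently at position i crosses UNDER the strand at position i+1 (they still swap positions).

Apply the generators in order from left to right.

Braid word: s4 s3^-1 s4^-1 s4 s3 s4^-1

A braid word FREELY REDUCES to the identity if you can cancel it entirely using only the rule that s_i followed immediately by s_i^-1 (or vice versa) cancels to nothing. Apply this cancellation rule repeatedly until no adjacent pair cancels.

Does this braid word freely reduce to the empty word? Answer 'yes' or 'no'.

Gen 1 (s4): push. Stack: [s4]
Gen 2 (s3^-1): push. Stack: [s4 s3^-1]
Gen 3 (s4^-1): push. Stack: [s4 s3^-1 s4^-1]
Gen 4 (s4): cancels prior s4^-1. Stack: [s4 s3^-1]
Gen 5 (s3): cancels prior s3^-1. Stack: [s4]
Gen 6 (s4^-1): cancels prior s4. Stack: []
Reduced word: (empty)

Answer: yes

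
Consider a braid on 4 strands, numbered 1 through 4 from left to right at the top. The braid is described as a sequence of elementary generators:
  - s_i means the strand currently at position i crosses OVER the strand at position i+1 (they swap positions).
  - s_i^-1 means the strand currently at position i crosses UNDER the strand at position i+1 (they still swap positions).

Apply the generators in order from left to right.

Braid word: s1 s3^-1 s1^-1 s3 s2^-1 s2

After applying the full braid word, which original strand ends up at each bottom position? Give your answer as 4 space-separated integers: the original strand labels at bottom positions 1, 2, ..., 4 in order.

Answer: 1 2 3 4

Derivation:
Gen 1 (s1): strand 1 crosses over strand 2. Perm now: [2 1 3 4]
Gen 2 (s3^-1): strand 3 crosses under strand 4. Perm now: [2 1 4 3]
Gen 3 (s1^-1): strand 2 crosses under strand 1. Perm now: [1 2 4 3]
Gen 4 (s3): strand 4 crosses over strand 3. Perm now: [1 2 3 4]
Gen 5 (s2^-1): strand 2 crosses under strand 3. Perm now: [1 3 2 4]
Gen 6 (s2): strand 3 crosses over strand 2. Perm now: [1 2 3 4]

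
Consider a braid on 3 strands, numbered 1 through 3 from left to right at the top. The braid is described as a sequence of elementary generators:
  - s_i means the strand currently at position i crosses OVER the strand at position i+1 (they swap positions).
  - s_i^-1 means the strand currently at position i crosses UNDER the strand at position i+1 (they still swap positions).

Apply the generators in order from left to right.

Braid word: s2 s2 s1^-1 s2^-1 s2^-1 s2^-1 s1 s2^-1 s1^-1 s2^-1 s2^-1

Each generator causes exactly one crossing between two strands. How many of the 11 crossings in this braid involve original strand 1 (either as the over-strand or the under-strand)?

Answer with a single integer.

Answer: 6

Derivation:
Gen 1: crossing 2x3. Involves strand 1? no. Count so far: 0
Gen 2: crossing 3x2. Involves strand 1? no. Count so far: 0
Gen 3: crossing 1x2. Involves strand 1? yes. Count so far: 1
Gen 4: crossing 1x3. Involves strand 1? yes. Count so far: 2
Gen 5: crossing 3x1. Involves strand 1? yes. Count so far: 3
Gen 6: crossing 1x3. Involves strand 1? yes. Count so far: 4
Gen 7: crossing 2x3. Involves strand 1? no. Count so far: 4
Gen 8: crossing 2x1. Involves strand 1? yes. Count so far: 5
Gen 9: crossing 3x1. Involves strand 1? yes. Count so far: 6
Gen 10: crossing 3x2. Involves strand 1? no. Count so far: 6
Gen 11: crossing 2x3. Involves strand 1? no. Count so far: 6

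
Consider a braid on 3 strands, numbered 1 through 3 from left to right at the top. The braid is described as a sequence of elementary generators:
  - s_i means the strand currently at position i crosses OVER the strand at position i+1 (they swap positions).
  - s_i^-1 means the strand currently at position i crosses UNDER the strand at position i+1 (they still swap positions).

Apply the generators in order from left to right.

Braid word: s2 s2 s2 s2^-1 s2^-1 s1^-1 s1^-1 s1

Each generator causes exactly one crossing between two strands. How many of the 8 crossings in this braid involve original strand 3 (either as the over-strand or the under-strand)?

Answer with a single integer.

Gen 1: crossing 2x3. Involves strand 3? yes. Count so far: 1
Gen 2: crossing 3x2. Involves strand 3? yes. Count so far: 2
Gen 3: crossing 2x3. Involves strand 3? yes. Count so far: 3
Gen 4: crossing 3x2. Involves strand 3? yes. Count so far: 4
Gen 5: crossing 2x3. Involves strand 3? yes. Count so far: 5
Gen 6: crossing 1x3. Involves strand 3? yes. Count so far: 6
Gen 7: crossing 3x1. Involves strand 3? yes. Count so far: 7
Gen 8: crossing 1x3. Involves strand 3? yes. Count so far: 8

Answer: 8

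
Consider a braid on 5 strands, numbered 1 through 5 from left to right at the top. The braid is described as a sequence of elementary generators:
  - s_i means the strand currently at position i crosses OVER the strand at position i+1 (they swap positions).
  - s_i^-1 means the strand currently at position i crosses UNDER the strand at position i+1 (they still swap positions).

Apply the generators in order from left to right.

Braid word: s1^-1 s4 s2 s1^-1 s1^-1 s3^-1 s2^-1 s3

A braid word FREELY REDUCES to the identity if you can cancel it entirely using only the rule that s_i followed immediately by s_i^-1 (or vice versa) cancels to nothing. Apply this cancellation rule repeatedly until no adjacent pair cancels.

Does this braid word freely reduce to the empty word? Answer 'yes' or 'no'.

Answer: no

Derivation:
Gen 1 (s1^-1): push. Stack: [s1^-1]
Gen 2 (s4): push. Stack: [s1^-1 s4]
Gen 3 (s2): push. Stack: [s1^-1 s4 s2]
Gen 4 (s1^-1): push. Stack: [s1^-1 s4 s2 s1^-1]
Gen 5 (s1^-1): push. Stack: [s1^-1 s4 s2 s1^-1 s1^-1]
Gen 6 (s3^-1): push. Stack: [s1^-1 s4 s2 s1^-1 s1^-1 s3^-1]
Gen 7 (s2^-1): push. Stack: [s1^-1 s4 s2 s1^-1 s1^-1 s3^-1 s2^-1]
Gen 8 (s3): push. Stack: [s1^-1 s4 s2 s1^-1 s1^-1 s3^-1 s2^-1 s3]
Reduced word: s1^-1 s4 s2 s1^-1 s1^-1 s3^-1 s2^-1 s3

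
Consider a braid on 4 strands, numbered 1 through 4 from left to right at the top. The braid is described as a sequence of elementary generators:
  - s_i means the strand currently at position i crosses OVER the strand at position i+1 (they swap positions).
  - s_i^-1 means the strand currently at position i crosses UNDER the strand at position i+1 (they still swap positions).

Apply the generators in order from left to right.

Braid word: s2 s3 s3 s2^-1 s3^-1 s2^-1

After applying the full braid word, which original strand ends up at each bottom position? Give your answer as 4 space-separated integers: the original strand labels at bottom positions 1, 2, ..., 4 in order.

Answer: 1 4 2 3

Derivation:
Gen 1 (s2): strand 2 crosses over strand 3. Perm now: [1 3 2 4]
Gen 2 (s3): strand 2 crosses over strand 4. Perm now: [1 3 4 2]
Gen 3 (s3): strand 4 crosses over strand 2. Perm now: [1 3 2 4]
Gen 4 (s2^-1): strand 3 crosses under strand 2. Perm now: [1 2 3 4]
Gen 5 (s3^-1): strand 3 crosses under strand 4. Perm now: [1 2 4 3]
Gen 6 (s2^-1): strand 2 crosses under strand 4. Perm now: [1 4 2 3]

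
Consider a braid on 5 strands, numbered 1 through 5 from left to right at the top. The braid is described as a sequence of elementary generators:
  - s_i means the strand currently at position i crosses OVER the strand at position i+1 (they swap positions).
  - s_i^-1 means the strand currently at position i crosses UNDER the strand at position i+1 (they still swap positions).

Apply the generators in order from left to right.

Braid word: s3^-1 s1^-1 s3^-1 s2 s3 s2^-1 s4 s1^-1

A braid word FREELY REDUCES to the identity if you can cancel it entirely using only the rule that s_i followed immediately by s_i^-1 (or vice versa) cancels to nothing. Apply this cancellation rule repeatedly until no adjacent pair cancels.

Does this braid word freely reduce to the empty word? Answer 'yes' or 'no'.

Gen 1 (s3^-1): push. Stack: [s3^-1]
Gen 2 (s1^-1): push. Stack: [s3^-1 s1^-1]
Gen 3 (s3^-1): push. Stack: [s3^-1 s1^-1 s3^-1]
Gen 4 (s2): push. Stack: [s3^-1 s1^-1 s3^-1 s2]
Gen 5 (s3): push. Stack: [s3^-1 s1^-1 s3^-1 s2 s3]
Gen 6 (s2^-1): push. Stack: [s3^-1 s1^-1 s3^-1 s2 s3 s2^-1]
Gen 7 (s4): push. Stack: [s3^-1 s1^-1 s3^-1 s2 s3 s2^-1 s4]
Gen 8 (s1^-1): push. Stack: [s3^-1 s1^-1 s3^-1 s2 s3 s2^-1 s4 s1^-1]
Reduced word: s3^-1 s1^-1 s3^-1 s2 s3 s2^-1 s4 s1^-1

Answer: no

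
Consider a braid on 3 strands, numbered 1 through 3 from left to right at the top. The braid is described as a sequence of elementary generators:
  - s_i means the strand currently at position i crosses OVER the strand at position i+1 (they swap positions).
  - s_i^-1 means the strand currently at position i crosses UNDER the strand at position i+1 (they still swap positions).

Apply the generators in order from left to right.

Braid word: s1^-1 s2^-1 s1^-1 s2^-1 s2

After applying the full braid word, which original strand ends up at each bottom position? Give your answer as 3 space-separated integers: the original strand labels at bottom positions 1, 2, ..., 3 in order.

Gen 1 (s1^-1): strand 1 crosses under strand 2. Perm now: [2 1 3]
Gen 2 (s2^-1): strand 1 crosses under strand 3. Perm now: [2 3 1]
Gen 3 (s1^-1): strand 2 crosses under strand 3. Perm now: [3 2 1]
Gen 4 (s2^-1): strand 2 crosses under strand 1. Perm now: [3 1 2]
Gen 5 (s2): strand 1 crosses over strand 2. Perm now: [3 2 1]

Answer: 3 2 1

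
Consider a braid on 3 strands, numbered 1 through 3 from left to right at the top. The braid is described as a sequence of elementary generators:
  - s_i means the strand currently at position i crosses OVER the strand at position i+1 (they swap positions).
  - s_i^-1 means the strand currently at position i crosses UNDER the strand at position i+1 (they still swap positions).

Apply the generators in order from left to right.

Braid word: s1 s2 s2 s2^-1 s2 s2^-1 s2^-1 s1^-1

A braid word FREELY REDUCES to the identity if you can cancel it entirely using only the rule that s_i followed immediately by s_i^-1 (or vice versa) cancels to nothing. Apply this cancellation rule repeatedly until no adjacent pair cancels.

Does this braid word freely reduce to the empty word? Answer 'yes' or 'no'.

Answer: yes

Derivation:
Gen 1 (s1): push. Stack: [s1]
Gen 2 (s2): push. Stack: [s1 s2]
Gen 3 (s2): push. Stack: [s1 s2 s2]
Gen 4 (s2^-1): cancels prior s2. Stack: [s1 s2]
Gen 5 (s2): push. Stack: [s1 s2 s2]
Gen 6 (s2^-1): cancels prior s2. Stack: [s1 s2]
Gen 7 (s2^-1): cancels prior s2. Stack: [s1]
Gen 8 (s1^-1): cancels prior s1. Stack: []
Reduced word: (empty)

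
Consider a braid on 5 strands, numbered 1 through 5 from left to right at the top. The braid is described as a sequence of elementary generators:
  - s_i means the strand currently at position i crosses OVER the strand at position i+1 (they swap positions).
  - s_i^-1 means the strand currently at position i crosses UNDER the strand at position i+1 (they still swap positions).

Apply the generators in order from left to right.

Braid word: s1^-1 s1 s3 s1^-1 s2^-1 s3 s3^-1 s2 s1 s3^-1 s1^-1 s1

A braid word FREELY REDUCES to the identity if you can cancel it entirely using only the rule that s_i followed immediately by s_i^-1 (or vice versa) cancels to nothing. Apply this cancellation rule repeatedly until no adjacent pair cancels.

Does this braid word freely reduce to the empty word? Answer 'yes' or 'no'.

Gen 1 (s1^-1): push. Stack: [s1^-1]
Gen 2 (s1): cancels prior s1^-1. Stack: []
Gen 3 (s3): push. Stack: [s3]
Gen 4 (s1^-1): push. Stack: [s3 s1^-1]
Gen 5 (s2^-1): push. Stack: [s3 s1^-1 s2^-1]
Gen 6 (s3): push. Stack: [s3 s1^-1 s2^-1 s3]
Gen 7 (s3^-1): cancels prior s3. Stack: [s3 s1^-1 s2^-1]
Gen 8 (s2): cancels prior s2^-1. Stack: [s3 s1^-1]
Gen 9 (s1): cancels prior s1^-1. Stack: [s3]
Gen 10 (s3^-1): cancels prior s3. Stack: []
Gen 11 (s1^-1): push. Stack: [s1^-1]
Gen 12 (s1): cancels prior s1^-1. Stack: []
Reduced word: (empty)

Answer: yes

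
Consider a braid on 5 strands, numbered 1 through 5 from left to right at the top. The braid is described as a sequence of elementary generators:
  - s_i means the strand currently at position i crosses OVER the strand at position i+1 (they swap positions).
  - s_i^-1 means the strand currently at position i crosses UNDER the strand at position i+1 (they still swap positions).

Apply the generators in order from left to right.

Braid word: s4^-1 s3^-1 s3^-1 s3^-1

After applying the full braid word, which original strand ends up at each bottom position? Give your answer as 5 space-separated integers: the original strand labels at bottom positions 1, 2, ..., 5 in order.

Answer: 1 2 5 3 4

Derivation:
Gen 1 (s4^-1): strand 4 crosses under strand 5. Perm now: [1 2 3 5 4]
Gen 2 (s3^-1): strand 3 crosses under strand 5. Perm now: [1 2 5 3 4]
Gen 3 (s3^-1): strand 5 crosses under strand 3. Perm now: [1 2 3 5 4]
Gen 4 (s3^-1): strand 3 crosses under strand 5. Perm now: [1 2 5 3 4]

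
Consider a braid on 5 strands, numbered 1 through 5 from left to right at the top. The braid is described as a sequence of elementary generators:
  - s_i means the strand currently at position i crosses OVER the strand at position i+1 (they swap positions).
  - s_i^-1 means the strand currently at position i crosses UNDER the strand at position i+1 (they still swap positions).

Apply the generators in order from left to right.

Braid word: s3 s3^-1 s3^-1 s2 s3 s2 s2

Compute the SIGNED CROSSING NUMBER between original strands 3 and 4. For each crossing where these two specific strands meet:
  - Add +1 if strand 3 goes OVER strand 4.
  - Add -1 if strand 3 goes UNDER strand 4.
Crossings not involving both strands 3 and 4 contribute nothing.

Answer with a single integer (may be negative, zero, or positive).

Gen 1: 3 over 4. Both 3&4? yes. Contrib: +1. Sum: 1
Gen 2: 4 under 3. Both 3&4? yes. Contrib: +1. Sum: 2
Gen 3: 3 under 4. Both 3&4? yes. Contrib: -1. Sum: 1
Gen 4: crossing 2x4. Both 3&4? no. Sum: 1
Gen 5: crossing 2x3. Both 3&4? no. Sum: 1
Gen 6: 4 over 3. Both 3&4? yes. Contrib: -1. Sum: 0
Gen 7: 3 over 4. Both 3&4? yes. Contrib: +1. Sum: 1

Answer: 1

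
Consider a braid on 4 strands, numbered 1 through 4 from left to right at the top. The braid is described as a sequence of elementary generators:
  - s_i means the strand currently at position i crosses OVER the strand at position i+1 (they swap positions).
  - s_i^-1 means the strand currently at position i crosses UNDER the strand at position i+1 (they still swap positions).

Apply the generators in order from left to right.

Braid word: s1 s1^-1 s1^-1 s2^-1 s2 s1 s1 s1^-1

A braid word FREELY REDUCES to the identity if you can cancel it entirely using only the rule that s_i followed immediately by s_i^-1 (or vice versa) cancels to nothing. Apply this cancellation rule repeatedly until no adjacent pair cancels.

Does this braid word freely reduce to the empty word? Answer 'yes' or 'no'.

Answer: yes

Derivation:
Gen 1 (s1): push. Stack: [s1]
Gen 2 (s1^-1): cancels prior s1. Stack: []
Gen 3 (s1^-1): push. Stack: [s1^-1]
Gen 4 (s2^-1): push. Stack: [s1^-1 s2^-1]
Gen 5 (s2): cancels prior s2^-1. Stack: [s1^-1]
Gen 6 (s1): cancels prior s1^-1. Stack: []
Gen 7 (s1): push. Stack: [s1]
Gen 8 (s1^-1): cancels prior s1. Stack: []
Reduced word: (empty)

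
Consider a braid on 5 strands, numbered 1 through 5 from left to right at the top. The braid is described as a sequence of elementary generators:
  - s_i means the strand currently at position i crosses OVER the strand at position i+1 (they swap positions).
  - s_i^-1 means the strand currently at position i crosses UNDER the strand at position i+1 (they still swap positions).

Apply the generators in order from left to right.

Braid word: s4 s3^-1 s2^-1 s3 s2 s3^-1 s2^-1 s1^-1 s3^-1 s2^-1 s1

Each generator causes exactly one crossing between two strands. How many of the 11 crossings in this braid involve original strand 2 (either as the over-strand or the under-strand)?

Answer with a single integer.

Answer: 6

Derivation:
Gen 1: crossing 4x5. Involves strand 2? no. Count so far: 0
Gen 2: crossing 3x5. Involves strand 2? no. Count so far: 0
Gen 3: crossing 2x5. Involves strand 2? yes. Count so far: 1
Gen 4: crossing 2x3. Involves strand 2? yes. Count so far: 2
Gen 5: crossing 5x3. Involves strand 2? no. Count so far: 2
Gen 6: crossing 5x2. Involves strand 2? yes. Count so far: 3
Gen 7: crossing 3x2. Involves strand 2? yes. Count so far: 4
Gen 8: crossing 1x2. Involves strand 2? yes. Count so far: 5
Gen 9: crossing 3x5. Involves strand 2? no. Count so far: 5
Gen 10: crossing 1x5. Involves strand 2? no. Count so far: 5
Gen 11: crossing 2x5. Involves strand 2? yes. Count so far: 6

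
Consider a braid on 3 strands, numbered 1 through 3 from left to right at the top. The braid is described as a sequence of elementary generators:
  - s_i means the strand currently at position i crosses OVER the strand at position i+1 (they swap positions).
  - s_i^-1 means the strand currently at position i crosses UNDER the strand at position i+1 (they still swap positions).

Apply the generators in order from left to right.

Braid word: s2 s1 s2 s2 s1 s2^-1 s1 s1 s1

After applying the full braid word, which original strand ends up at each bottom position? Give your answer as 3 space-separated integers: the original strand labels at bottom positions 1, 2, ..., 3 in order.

Gen 1 (s2): strand 2 crosses over strand 3. Perm now: [1 3 2]
Gen 2 (s1): strand 1 crosses over strand 3. Perm now: [3 1 2]
Gen 3 (s2): strand 1 crosses over strand 2. Perm now: [3 2 1]
Gen 4 (s2): strand 2 crosses over strand 1. Perm now: [3 1 2]
Gen 5 (s1): strand 3 crosses over strand 1. Perm now: [1 3 2]
Gen 6 (s2^-1): strand 3 crosses under strand 2. Perm now: [1 2 3]
Gen 7 (s1): strand 1 crosses over strand 2. Perm now: [2 1 3]
Gen 8 (s1): strand 2 crosses over strand 1. Perm now: [1 2 3]
Gen 9 (s1): strand 1 crosses over strand 2. Perm now: [2 1 3]

Answer: 2 1 3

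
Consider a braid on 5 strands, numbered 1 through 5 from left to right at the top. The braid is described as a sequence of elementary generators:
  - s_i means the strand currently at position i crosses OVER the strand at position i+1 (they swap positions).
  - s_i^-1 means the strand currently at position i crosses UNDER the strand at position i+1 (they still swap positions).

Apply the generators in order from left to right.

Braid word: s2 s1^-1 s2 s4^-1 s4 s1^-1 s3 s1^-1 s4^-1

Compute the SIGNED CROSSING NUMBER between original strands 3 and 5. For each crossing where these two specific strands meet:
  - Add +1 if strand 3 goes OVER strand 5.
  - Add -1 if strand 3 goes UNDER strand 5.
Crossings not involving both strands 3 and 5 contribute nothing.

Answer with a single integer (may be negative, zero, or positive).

Gen 1: crossing 2x3. Both 3&5? no. Sum: 0
Gen 2: crossing 1x3. Both 3&5? no. Sum: 0
Gen 3: crossing 1x2. Both 3&5? no. Sum: 0
Gen 4: crossing 4x5. Both 3&5? no. Sum: 0
Gen 5: crossing 5x4. Both 3&5? no. Sum: 0
Gen 6: crossing 3x2. Both 3&5? no. Sum: 0
Gen 7: crossing 1x4. Both 3&5? no. Sum: 0
Gen 8: crossing 2x3. Both 3&5? no. Sum: 0
Gen 9: crossing 1x5. Both 3&5? no. Sum: 0

Answer: 0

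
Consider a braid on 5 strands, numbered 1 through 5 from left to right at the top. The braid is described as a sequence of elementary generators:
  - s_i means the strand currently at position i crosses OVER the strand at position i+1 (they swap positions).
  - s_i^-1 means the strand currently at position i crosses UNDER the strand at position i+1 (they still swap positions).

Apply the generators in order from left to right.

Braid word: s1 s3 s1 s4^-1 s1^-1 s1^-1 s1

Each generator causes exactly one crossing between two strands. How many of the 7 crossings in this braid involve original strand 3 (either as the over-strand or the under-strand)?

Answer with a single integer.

Answer: 2

Derivation:
Gen 1: crossing 1x2. Involves strand 3? no. Count so far: 0
Gen 2: crossing 3x4. Involves strand 3? yes. Count so far: 1
Gen 3: crossing 2x1. Involves strand 3? no. Count so far: 1
Gen 4: crossing 3x5. Involves strand 3? yes. Count so far: 2
Gen 5: crossing 1x2. Involves strand 3? no. Count so far: 2
Gen 6: crossing 2x1. Involves strand 3? no. Count so far: 2
Gen 7: crossing 1x2. Involves strand 3? no. Count so far: 2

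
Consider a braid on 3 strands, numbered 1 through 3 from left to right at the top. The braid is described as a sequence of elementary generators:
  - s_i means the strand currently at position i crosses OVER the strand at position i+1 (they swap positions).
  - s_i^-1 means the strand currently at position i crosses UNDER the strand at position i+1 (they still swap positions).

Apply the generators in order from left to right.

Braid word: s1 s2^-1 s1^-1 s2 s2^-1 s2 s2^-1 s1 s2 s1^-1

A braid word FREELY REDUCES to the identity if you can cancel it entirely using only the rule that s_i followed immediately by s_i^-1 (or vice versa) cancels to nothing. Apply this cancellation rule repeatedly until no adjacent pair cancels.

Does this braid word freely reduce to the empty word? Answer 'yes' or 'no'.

Answer: yes

Derivation:
Gen 1 (s1): push. Stack: [s1]
Gen 2 (s2^-1): push. Stack: [s1 s2^-1]
Gen 3 (s1^-1): push. Stack: [s1 s2^-1 s1^-1]
Gen 4 (s2): push. Stack: [s1 s2^-1 s1^-1 s2]
Gen 5 (s2^-1): cancels prior s2. Stack: [s1 s2^-1 s1^-1]
Gen 6 (s2): push. Stack: [s1 s2^-1 s1^-1 s2]
Gen 7 (s2^-1): cancels prior s2. Stack: [s1 s2^-1 s1^-1]
Gen 8 (s1): cancels prior s1^-1. Stack: [s1 s2^-1]
Gen 9 (s2): cancels prior s2^-1. Stack: [s1]
Gen 10 (s1^-1): cancels prior s1. Stack: []
Reduced word: (empty)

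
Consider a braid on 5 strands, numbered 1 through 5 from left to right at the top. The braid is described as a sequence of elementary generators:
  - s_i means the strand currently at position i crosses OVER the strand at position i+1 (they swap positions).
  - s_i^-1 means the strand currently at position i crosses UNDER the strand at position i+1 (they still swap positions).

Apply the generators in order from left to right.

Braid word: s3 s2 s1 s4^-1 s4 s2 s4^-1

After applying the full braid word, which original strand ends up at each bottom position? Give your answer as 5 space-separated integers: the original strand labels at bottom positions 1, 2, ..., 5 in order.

Gen 1 (s3): strand 3 crosses over strand 4. Perm now: [1 2 4 3 5]
Gen 2 (s2): strand 2 crosses over strand 4. Perm now: [1 4 2 3 5]
Gen 3 (s1): strand 1 crosses over strand 4. Perm now: [4 1 2 3 5]
Gen 4 (s4^-1): strand 3 crosses under strand 5. Perm now: [4 1 2 5 3]
Gen 5 (s4): strand 5 crosses over strand 3. Perm now: [4 1 2 3 5]
Gen 6 (s2): strand 1 crosses over strand 2. Perm now: [4 2 1 3 5]
Gen 7 (s4^-1): strand 3 crosses under strand 5. Perm now: [4 2 1 5 3]

Answer: 4 2 1 5 3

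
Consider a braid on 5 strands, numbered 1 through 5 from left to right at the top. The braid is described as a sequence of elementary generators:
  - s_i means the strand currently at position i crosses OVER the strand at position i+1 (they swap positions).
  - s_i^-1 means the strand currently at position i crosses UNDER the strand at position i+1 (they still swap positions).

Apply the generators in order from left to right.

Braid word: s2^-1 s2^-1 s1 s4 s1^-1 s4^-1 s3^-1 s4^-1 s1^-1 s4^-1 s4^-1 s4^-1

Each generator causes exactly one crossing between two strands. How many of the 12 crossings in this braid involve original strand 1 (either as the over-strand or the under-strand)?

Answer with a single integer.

Gen 1: crossing 2x3. Involves strand 1? no. Count so far: 0
Gen 2: crossing 3x2. Involves strand 1? no. Count so far: 0
Gen 3: crossing 1x2. Involves strand 1? yes. Count so far: 1
Gen 4: crossing 4x5. Involves strand 1? no. Count so far: 1
Gen 5: crossing 2x1. Involves strand 1? yes. Count so far: 2
Gen 6: crossing 5x4. Involves strand 1? no. Count so far: 2
Gen 7: crossing 3x4. Involves strand 1? no. Count so far: 2
Gen 8: crossing 3x5. Involves strand 1? no. Count so far: 2
Gen 9: crossing 1x2. Involves strand 1? yes. Count so far: 3
Gen 10: crossing 5x3. Involves strand 1? no. Count so far: 3
Gen 11: crossing 3x5. Involves strand 1? no. Count so far: 3
Gen 12: crossing 5x3. Involves strand 1? no. Count so far: 3

Answer: 3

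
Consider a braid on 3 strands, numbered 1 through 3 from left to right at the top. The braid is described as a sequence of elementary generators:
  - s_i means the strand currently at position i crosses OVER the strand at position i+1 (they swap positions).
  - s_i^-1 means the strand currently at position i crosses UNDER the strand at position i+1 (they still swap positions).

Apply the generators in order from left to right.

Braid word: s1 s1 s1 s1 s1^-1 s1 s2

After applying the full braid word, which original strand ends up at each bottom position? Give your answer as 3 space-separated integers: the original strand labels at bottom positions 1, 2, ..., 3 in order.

Answer: 1 3 2

Derivation:
Gen 1 (s1): strand 1 crosses over strand 2. Perm now: [2 1 3]
Gen 2 (s1): strand 2 crosses over strand 1. Perm now: [1 2 3]
Gen 3 (s1): strand 1 crosses over strand 2. Perm now: [2 1 3]
Gen 4 (s1): strand 2 crosses over strand 1. Perm now: [1 2 3]
Gen 5 (s1^-1): strand 1 crosses under strand 2. Perm now: [2 1 3]
Gen 6 (s1): strand 2 crosses over strand 1. Perm now: [1 2 3]
Gen 7 (s2): strand 2 crosses over strand 3. Perm now: [1 3 2]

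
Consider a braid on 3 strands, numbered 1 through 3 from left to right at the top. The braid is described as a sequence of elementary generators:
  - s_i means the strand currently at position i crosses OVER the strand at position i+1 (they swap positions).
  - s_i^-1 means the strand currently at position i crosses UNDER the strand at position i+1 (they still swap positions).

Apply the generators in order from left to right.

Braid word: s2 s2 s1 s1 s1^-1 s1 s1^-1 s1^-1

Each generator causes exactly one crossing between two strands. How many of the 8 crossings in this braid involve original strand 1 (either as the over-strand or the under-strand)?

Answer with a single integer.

Answer: 6

Derivation:
Gen 1: crossing 2x3. Involves strand 1? no. Count so far: 0
Gen 2: crossing 3x2. Involves strand 1? no. Count so far: 0
Gen 3: crossing 1x2. Involves strand 1? yes. Count so far: 1
Gen 4: crossing 2x1. Involves strand 1? yes. Count so far: 2
Gen 5: crossing 1x2. Involves strand 1? yes. Count so far: 3
Gen 6: crossing 2x1. Involves strand 1? yes. Count so far: 4
Gen 7: crossing 1x2. Involves strand 1? yes. Count so far: 5
Gen 8: crossing 2x1. Involves strand 1? yes. Count so far: 6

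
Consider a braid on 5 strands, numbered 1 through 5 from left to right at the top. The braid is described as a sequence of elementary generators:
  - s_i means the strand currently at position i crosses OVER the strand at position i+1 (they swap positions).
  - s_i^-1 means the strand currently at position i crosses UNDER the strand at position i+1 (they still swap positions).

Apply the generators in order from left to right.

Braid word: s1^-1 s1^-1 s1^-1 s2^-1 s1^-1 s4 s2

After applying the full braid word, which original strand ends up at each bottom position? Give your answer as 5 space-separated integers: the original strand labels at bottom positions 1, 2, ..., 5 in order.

Gen 1 (s1^-1): strand 1 crosses under strand 2. Perm now: [2 1 3 4 5]
Gen 2 (s1^-1): strand 2 crosses under strand 1. Perm now: [1 2 3 4 5]
Gen 3 (s1^-1): strand 1 crosses under strand 2. Perm now: [2 1 3 4 5]
Gen 4 (s2^-1): strand 1 crosses under strand 3. Perm now: [2 3 1 4 5]
Gen 5 (s1^-1): strand 2 crosses under strand 3. Perm now: [3 2 1 4 5]
Gen 6 (s4): strand 4 crosses over strand 5. Perm now: [3 2 1 5 4]
Gen 7 (s2): strand 2 crosses over strand 1. Perm now: [3 1 2 5 4]

Answer: 3 1 2 5 4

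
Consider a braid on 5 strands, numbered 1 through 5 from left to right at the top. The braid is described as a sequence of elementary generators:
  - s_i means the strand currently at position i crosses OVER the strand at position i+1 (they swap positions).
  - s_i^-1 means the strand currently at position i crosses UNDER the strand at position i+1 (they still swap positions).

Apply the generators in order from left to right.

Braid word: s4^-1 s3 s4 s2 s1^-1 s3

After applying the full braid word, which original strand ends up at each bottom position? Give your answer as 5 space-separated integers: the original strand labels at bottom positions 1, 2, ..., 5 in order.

Answer: 5 1 4 2 3

Derivation:
Gen 1 (s4^-1): strand 4 crosses under strand 5. Perm now: [1 2 3 5 4]
Gen 2 (s3): strand 3 crosses over strand 5. Perm now: [1 2 5 3 4]
Gen 3 (s4): strand 3 crosses over strand 4. Perm now: [1 2 5 4 3]
Gen 4 (s2): strand 2 crosses over strand 5. Perm now: [1 5 2 4 3]
Gen 5 (s1^-1): strand 1 crosses under strand 5. Perm now: [5 1 2 4 3]
Gen 6 (s3): strand 2 crosses over strand 4. Perm now: [5 1 4 2 3]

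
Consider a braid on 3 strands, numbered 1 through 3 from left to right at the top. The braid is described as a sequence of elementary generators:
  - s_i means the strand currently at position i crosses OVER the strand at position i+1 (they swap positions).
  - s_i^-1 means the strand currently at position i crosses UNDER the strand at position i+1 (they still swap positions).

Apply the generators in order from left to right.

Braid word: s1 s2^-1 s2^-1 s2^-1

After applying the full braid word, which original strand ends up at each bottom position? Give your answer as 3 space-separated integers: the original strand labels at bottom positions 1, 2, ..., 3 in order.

Gen 1 (s1): strand 1 crosses over strand 2. Perm now: [2 1 3]
Gen 2 (s2^-1): strand 1 crosses under strand 3. Perm now: [2 3 1]
Gen 3 (s2^-1): strand 3 crosses under strand 1. Perm now: [2 1 3]
Gen 4 (s2^-1): strand 1 crosses under strand 3. Perm now: [2 3 1]

Answer: 2 3 1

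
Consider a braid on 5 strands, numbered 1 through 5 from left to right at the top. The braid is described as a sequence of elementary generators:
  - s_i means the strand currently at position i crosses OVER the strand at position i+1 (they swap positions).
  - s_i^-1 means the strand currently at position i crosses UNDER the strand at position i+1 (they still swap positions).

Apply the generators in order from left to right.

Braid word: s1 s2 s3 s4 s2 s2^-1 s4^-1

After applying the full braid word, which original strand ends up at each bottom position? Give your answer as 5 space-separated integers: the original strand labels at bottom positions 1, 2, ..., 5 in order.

Gen 1 (s1): strand 1 crosses over strand 2. Perm now: [2 1 3 4 5]
Gen 2 (s2): strand 1 crosses over strand 3. Perm now: [2 3 1 4 5]
Gen 3 (s3): strand 1 crosses over strand 4. Perm now: [2 3 4 1 5]
Gen 4 (s4): strand 1 crosses over strand 5. Perm now: [2 3 4 5 1]
Gen 5 (s2): strand 3 crosses over strand 4. Perm now: [2 4 3 5 1]
Gen 6 (s2^-1): strand 4 crosses under strand 3. Perm now: [2 3 4 5 1]
Gen 7 (s4^-1): strand 5 crosses under strand 1. Perm now: [2 3 4 1 5]

Answer: 2 3 4 1 5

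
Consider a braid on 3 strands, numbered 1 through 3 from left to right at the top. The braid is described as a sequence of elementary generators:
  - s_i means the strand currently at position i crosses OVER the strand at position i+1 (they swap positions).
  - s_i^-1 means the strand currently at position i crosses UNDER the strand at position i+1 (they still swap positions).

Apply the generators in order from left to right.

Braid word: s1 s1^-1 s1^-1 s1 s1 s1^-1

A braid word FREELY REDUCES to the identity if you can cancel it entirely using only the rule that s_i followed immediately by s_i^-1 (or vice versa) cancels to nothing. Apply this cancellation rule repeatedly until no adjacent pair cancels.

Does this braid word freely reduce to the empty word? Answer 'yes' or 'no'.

Answer: yes

Derivation:
Gen 1 (s1): push. Stack: [s1]
Gen 2 (s1^-1): cancels prior s1. Stack: []
Gen 3 (s1^-1): push. Stack: [s1^-1]
Gen 4 (s1): cancels prior s1^-1. Stack: []
Gen 5 (s1): push. Stack: [s1]
Gen 6 (s1^-1): cancels prior s1. Stack: []
Reduced word: (empty)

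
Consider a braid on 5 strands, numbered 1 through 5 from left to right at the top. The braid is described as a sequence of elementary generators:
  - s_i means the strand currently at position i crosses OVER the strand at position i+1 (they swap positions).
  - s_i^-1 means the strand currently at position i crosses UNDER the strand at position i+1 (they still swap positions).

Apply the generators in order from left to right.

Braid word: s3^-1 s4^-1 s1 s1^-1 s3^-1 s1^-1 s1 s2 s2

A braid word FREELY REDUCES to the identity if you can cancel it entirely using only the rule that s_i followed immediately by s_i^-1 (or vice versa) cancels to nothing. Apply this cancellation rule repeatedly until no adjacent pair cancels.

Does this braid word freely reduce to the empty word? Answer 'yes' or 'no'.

Gen 1 (s3^-1): push. Stack: [s3^-1]
Gen 2 (s4^-1): push. Stack: [s3^-1 s4^-1]
Gen 3 (s1): push. Stack: [s3^-1 s4^-1 s1]
Gen 4 (s1^-1): cancels prior s1. Stack: [s3^-1 s4^-1]
Gen 5 (s3^-1): push. Stack: [s3^-1 s4^-1 s3^-1]
Gen 6 (s1^-1): push. Stack: [s3^-1 s4^-1 s3^-1 s1^-1]
Gen 7 (s1): cancels prior s1^-1. Stack: [s3^-1 s4^-1 s3^-1]
Gen 8 (s2): push. Stack: [s3^-1 s4^-1 s3^-1 s2]
Gen 9 (s2): push. Stack: [s3^-1 s4^-1 s3^-1 s2 s2]
Reduced word: s3^-1 s4^-1 s3^-1 s2 s2

Answer: no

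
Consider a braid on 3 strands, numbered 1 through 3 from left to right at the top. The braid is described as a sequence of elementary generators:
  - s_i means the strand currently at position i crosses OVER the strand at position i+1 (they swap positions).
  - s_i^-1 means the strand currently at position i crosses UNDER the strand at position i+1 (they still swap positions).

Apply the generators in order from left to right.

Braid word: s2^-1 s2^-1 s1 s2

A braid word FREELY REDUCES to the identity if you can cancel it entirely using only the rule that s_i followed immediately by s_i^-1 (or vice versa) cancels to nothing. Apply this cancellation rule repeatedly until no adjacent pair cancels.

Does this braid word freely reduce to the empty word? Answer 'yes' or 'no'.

Answer: no

Derivation:
Gen 1 (s2^-1): push. Stack: [s2^-1]
Gen 2 (s2^-1): push. Stack: [s2^-1 s2^-1]
Gen 3 (s1): push. Stack: [s2^-1 s2^-1 s1]
Gen 4 (s2): push. Stack: [s2^-1 s2^-1 s1 s2]
Reduced word: s2^-1 s2^-1 s1 s2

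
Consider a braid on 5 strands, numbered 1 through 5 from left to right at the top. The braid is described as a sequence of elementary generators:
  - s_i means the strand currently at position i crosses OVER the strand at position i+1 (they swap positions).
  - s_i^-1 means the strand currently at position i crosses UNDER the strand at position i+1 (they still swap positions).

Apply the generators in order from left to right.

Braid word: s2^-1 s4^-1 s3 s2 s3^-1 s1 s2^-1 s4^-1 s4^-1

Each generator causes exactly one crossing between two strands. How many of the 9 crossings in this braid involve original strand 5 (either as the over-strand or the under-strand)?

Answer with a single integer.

Gen 1: crossing 2x3. Involves strand 5? no. Count so far: 0
Gen 2: crossing 4x5. Involves strand 5? yes. Count so far: 1
Gen 3: crossing 2x5. Involves strand 5? yes. Count so far: 2
Gen 4: crossing 3x5. Involves strand 5? yes. Count so far: 3
Gen 5: crossing 3x2. Involves strand 5? no. Count so far: 3
Gen 6: crossing 1x5. Involves strand 5? yes. Count so far: 4
Gen 7: crossing 1x2. Involves strand 5? no. Count so far: 4
Gen 8: crossing 3x4. Involves strand 5? no. Count so far: 4
Gen 9: crossing 4x3. Involves strand 5? no. Count so far: 4

Answer: 4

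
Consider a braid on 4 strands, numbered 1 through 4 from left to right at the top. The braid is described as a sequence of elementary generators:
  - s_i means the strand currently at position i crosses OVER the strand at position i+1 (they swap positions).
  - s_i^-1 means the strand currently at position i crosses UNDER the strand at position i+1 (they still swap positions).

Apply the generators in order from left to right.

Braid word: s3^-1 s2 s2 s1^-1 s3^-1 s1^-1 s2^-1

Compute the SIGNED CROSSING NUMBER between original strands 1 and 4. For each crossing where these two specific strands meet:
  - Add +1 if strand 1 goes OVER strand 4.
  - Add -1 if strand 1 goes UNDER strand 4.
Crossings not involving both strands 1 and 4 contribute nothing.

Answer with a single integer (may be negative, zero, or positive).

Answer: 0

Derivation:
Gen 1: crossing 3x4. Both 1&4? no. Sum: 0
Gen 2: crossing 2x4. Both 1&4? no. Sum: 0
Gen 3: crossing 4x2. Both 1&4? no. Sum: 0
Gen 4: crossing 1x2. Both 1&4? no. Sum: 0
Gen 5: crossing 4x3. Both 1&4? no. Sum: 0
Gen 6: crossing 2x1. Both 1&4? no. Sum: 0
Gen 7: crossing 2x3. Both 1&4? no. Sum: 0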